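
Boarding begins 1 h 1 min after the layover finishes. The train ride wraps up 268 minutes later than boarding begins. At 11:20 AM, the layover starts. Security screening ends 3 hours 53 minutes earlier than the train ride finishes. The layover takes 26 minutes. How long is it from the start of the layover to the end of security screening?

The layover ends at 11:20 AM + 26 min = 11:46 AM.
Boarding starts at 11:46 AM + 61 min = 12:47 PM.
The train ride ends at 12:47 PM + 268 min = 5:15 PM.
Security screening ends at 5:15 PM − 233 min = 1:22 PM.
From 11:20 AM to 1:22 PM is 122 minutes.

122 minutes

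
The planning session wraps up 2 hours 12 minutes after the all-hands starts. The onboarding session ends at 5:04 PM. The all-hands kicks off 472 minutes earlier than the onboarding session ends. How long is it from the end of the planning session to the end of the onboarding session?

The all-hands starts at 5:04 PM − 472 min = 9:12 AM.
The planning session ends at 9:12 AM + 132 min = 11:24 AM.
From 11:24 AM to 5:04 PM is 340 minutes.

340 minutes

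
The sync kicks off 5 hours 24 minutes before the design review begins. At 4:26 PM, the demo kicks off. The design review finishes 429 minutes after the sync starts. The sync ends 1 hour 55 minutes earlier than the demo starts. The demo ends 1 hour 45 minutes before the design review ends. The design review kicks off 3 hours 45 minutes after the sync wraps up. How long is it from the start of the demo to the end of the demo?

The sync ends at 4:26 PM − 115 min = 2:31 PM.
The design review starts at 2:31 PM + 225 min = 6:16 PM.
The sync starts at 6:16 PM − 324 min = 12:52 PM.
The design review ends at 12:52 PM + 429 min = 8:01 PM.
The demo ends at 8:01 PM − 105 min = 6:16 PM.
From 4:26 PM to 6:16 PM is 1 h 50 min.

1 h 50 min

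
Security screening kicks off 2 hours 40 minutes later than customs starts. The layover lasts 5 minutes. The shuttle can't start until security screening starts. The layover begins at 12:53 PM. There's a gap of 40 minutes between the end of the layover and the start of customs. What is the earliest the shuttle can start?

4:18 PM

The layover ends at 12:53 PM + 5 min = 12:58 PM.
Customs starts at 12:58 PM + 40 min = 1:38 PM.
Security screening starts at 1:38 PM + 160 min = 4:18 PM.
The shuttle is bounded by security screening, so the earliest it can start is 4:18 PM.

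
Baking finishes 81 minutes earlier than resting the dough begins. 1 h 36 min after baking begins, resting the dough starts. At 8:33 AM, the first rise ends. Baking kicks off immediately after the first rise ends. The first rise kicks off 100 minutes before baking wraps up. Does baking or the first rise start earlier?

the first rise

Baking starts at 8:33 AM.
Resting the dough starts at 8:33 AM + 96 min = 10:09 AM.
Baking ends at 10:09 AM − 81 min = 8:48 AM.
The first rise starts at 8:48 AM − 100 min = 7:08 AM.
Baking starts at 8:33 AM and the first rise starts at 7:08 AM, so the first rise is first.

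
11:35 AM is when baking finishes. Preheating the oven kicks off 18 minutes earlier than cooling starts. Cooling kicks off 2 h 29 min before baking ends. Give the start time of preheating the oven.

8:48 AM

Cooling starts at 11:35 AM − 149 min = 9:06 AM.
Preheating the oven starts at 9:06 AM − 18 min = 8:48 AM.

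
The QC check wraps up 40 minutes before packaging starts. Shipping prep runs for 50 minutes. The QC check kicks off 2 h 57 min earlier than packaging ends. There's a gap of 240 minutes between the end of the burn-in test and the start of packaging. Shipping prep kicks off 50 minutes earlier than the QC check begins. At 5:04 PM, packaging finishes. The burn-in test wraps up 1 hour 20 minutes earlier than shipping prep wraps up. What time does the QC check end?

The QC check starts at 5:04 PM − 177 min = 2:07 PM.
Shipping prep starts at 2:07 PM − 50 min = 1:17 PM.
Shipping prep ends at 1:17 PM + 50 min = 2:07 PM.
The burn-in test ends at 2:07 PM − 80 min = 12:47 PM.
Packaging starts at 12:47 PM + 240 min = 4:47 PM.
The QC check ends at 4:47 PM − 40 min = 4:07 PM.

4:07 PM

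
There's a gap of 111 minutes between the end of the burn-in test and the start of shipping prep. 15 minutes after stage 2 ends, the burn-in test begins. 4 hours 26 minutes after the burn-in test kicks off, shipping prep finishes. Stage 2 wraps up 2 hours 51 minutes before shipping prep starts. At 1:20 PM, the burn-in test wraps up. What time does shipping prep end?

5:01 PM

Shipping prep starts at 1:20 PM + 111 min = 3:11 PM.
Stage 2 ends at 3:11 PM − 171 min = 12:20 PM.
The burn-in test starts at 12:20 PM + 15 min = 12:35 PM.
Shipping prep ends at 12:35 PM + 266 min = 5:01 PM.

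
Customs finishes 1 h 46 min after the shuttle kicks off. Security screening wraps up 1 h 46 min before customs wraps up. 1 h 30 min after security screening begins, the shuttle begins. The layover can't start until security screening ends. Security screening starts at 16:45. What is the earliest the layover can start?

18:15

The shuttle starts at 16:45 + 90 min = 18:15.
Customs ends at 18:15 + 106 min = 20:01.
Security screening ends at 20:01 − 106 min = 18:15.
The layover is bounded by security screening, so the earliest it can start is 18:15.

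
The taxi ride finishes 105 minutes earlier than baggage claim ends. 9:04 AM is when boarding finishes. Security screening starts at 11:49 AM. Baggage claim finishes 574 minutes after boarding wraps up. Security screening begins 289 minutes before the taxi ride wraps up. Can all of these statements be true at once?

Baggage claim ends at 9:04 AM + 574 min = 6:38 PM.
The taxi ride ends at 6:38 PM − 105 min = 4:53 PM.
Security screening starts at 4:53 PM − 289 min = 12:04 PM.
But security screening is also said to start at 11:49 AM — a 15-minute conflict.

No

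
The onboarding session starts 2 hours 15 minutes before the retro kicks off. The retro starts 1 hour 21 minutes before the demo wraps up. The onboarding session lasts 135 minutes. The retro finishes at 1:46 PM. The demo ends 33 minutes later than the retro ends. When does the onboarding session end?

The demo ends at 1:46 PM + 33 min = 2:19 PM.
The retro starts at 2:19 PM − 81 min = 12:58 PM.
The onboarding session starts at 12:58 PM − 135 min = 10:43 AM.
The onboarding session ends at 10:43 AM + 135 min = 12:58 PM.

12:58 PM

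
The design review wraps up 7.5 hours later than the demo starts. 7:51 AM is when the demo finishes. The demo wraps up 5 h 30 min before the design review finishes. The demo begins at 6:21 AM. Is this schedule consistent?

The design review ends at 6:21 AM + 450 min = 1:51 PM.
The demo ends at 1:51 PM − 330 min = 8:21 AM.
But the demo is also said to end at 7:51 AM — a 30-minute conflict.

No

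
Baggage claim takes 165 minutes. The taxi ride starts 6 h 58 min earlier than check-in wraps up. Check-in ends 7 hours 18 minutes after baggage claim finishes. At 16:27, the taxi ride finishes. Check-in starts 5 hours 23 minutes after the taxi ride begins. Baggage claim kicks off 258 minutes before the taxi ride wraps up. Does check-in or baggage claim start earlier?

Baggage claim starts at 16:27 − 258 min = 12:09.
Baggage claim ends at 12:09 + 165 min = 14:54.
Check-in ends at 14:54 + 438 min = 22:12.
The taxi ride starts at 22:12 − 418 min = 15:14.
Check-in starts at 15:14 + 323 min = 20:37.
Check-in starts at 20:37 and baggage claim starts at 12:09, so baggage claim is first.

baggage claim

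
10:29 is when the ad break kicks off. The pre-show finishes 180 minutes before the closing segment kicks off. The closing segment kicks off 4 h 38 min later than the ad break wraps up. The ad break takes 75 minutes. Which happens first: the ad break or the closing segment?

the ad break

The ad break ends at 10:29 + 75 min = 11:44.
The closing segment starts at 11:44 + 278 min = 16:22.
The ad break starts at 10:29 and the closing segment starts at 16:22, so the ad break is first.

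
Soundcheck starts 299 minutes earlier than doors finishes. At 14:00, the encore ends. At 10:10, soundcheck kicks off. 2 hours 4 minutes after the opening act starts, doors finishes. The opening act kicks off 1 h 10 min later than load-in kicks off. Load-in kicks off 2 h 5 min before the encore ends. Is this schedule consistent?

Yes

Load-in starts at 14:00 − 125 min = 11:55.
The opening act starts at 11:55 + 70 min = 13:05.
Doors ends at 13:05 + 124 min = 15:09.
Soundcheck starts at 15:09 − 299 min = 10:10.
That matches the stated 10:10, so the schedule is consistent.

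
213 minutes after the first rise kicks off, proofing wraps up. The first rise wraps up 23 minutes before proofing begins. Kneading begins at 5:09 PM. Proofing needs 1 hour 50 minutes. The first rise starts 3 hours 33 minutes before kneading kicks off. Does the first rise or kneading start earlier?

The first rise starts at 5:09 PM − 213 min = 1:36 PM.
The first rise starts at 1:36 PM and kneading starts at 5:09 PM, so the first rise is first.

the first rise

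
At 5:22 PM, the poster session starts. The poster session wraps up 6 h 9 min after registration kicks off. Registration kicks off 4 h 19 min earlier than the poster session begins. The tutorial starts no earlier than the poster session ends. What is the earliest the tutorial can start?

7:12 PM

Registration starts at 5:22 PM − 259 min = 1:03 PM.
The poster session ends at 1:03 PM + 369 min = 7:12 PM.
The tutorial is bounded by the poster session, so the earliest it can start is 7:12 PM.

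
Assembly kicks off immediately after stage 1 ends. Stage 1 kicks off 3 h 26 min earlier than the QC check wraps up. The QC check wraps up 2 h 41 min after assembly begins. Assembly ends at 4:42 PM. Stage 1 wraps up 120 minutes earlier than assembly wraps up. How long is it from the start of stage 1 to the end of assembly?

2 h 45 min

Stage 1 ends at 4:42 PM − 120 min = 2:42 PM.
So assembly starts at 2:42 PM.
The QC check ends at 2:42 PM + 161 min = 5:23 PM.
Stage 1 starts at 5:23 PM − 206 min = 1:57 PM.
From 1:57 PM to 4:42 PM is 2 h 45 min.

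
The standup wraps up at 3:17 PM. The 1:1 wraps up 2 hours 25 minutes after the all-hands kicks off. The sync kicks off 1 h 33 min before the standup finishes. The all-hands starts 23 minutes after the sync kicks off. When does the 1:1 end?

4:32 PM

The sync starts at 3:17 PM − 93 min = 1:44 PM.
The all-hands starts at 1:44 PM + 23 min = 2:07 PM.
The 1:1 ends at 2:07 PM + 145 min = 4:32 PM.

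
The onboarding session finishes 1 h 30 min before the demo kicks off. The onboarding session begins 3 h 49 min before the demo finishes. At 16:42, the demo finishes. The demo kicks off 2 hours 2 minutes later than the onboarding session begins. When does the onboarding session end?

13:25

The onboarding session starts at 16:42 − 229 min = 12:53.
The demo starts at 12:53 + 122 min = 14:55.
The onboarding session ends at 14:55 − 90 min = 13:25.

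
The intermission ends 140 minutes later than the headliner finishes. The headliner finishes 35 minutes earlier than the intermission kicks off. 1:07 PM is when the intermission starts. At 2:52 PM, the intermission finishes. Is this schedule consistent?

Yes

The headliner ends at 1:07 PM − 35 min = 12:32 PM.
The intermission ends at 12:32 PM + 140 min = 2:52 PM.
That matches the stated 2:52 PM, so the schedule is consistent.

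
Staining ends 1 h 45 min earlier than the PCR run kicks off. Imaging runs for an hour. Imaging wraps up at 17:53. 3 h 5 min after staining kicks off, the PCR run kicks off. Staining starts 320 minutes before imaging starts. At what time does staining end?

Imaging starts at 17:53 − 60 min = 16:53.
Staining starts at 16:53 − 320 min = 11:33.
The PCR run starts at 11:33 + 185 min = 14:38.
Staining ends at 14:38 − 105 min = 12:53.

12:53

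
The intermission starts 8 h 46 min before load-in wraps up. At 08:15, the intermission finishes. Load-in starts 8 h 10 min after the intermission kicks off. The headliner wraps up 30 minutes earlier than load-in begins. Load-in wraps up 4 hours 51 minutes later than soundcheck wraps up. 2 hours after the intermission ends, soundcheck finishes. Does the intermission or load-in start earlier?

the intermission

Soundcheck ends at 08:15 + 120 min = 10:15.
Load-in ends at 10:15 + 291 min = 15:06.
The intermission starts at 15:06 − 526 min = 06:20.
Load-in starts at 06:20 + 490 min = 14:30.
The intermission starts at 06:20 and load-in starts at 14:30, so the intermission is first.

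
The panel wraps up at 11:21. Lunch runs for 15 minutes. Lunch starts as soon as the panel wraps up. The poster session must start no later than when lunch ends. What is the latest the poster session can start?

11:36

Lunch starts at 11:21.
Lunch ends at 11:21 + 15 min = 11:36.
The poster session is bounded by lunch, so the latest it can start is 11:36.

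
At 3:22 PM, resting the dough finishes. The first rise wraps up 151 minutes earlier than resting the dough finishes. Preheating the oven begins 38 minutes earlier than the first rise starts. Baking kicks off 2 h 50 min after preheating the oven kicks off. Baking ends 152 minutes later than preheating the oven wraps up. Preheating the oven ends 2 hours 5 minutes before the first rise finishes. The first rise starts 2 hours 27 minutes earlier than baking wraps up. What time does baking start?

1:03 PM

The first rise ends at 3:22 PM − 151 min = 12:51 PM.
Preheating the oven ends at 12:51 PM − 125 min = 10:46 AM.
Baking ends at 10:46 AM + 152 min = 1:18 PM.
The first rise starts at 1:18 PM − 147 min = 10:51 AM.
Preheating the oven starts at 10:51 AM − 38 min = 10:13 AM.
Baking starts at 10:13 AM + 170 min = 1:03 PM.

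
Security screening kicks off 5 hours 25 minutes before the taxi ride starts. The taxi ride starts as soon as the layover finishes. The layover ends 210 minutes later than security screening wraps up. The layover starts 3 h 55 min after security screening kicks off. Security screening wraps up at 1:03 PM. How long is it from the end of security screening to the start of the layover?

120 minutes

The layover ends at 1:03 PM + 210 min = 4:33 PM.
So the taxi ride starts at 4:33 PM.
Security screening starts at 4:33 PM − 325 min = 11:08 AM.
The layover starts at 11:08 AM + 235 min = 3:03 PM.
From 1:03 PM to 3:03 PM is 120 minutes.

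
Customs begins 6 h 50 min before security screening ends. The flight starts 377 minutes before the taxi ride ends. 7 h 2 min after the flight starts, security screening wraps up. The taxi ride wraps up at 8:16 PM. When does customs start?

2:11 PM

The flight starts at 8:16 PM − 377 min = 1:59 PM.
Security screening ends at 1:59 PM + 422 min = 9:01 PM.
Customs starts at 9:01 PM − 410 min = 2:11 PM.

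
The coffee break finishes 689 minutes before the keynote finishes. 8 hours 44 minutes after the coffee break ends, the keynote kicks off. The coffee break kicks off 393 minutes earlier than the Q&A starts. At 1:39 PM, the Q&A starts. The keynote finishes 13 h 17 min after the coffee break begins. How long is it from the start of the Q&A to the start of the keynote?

239 minutes

The coffee break starts at 1:39 PM − 393 min = 7:06 AM.
The keynote ends at 7:06 AM + 797 min = 8:23 PM.
The coffee break ends at 8:23 PM − 689 min = 8:54 AM.
The keynote starts at 8:54 AM + 524 min = 5:38 PM.
From 1:39 PM to 5:38 PM is 239 minutes.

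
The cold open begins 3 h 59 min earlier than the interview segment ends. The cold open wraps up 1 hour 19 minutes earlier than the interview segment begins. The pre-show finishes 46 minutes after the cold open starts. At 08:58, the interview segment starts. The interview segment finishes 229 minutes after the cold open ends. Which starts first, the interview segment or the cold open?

the cold open

The cold open ends at 08:58 − 79 min = 07:39.
The interview segment ends at 07:39 + 229 min = 11:28.
The cold open starts at 11:28 − 239 min = 07:29.
The interview segment starts at 08:58 and the cold open starts at 07:29, so the cold open is first.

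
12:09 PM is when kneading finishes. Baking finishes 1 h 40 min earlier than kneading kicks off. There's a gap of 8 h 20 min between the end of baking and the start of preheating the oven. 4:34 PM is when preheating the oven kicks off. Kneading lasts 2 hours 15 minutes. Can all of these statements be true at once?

Kneading starts at 12:09 PM − 135 min = 9:54 AM.
Baking ends at 9:54 AM − 100 min = 8:14 AM.
Preheating the oven starts at 8:14 AM + 500 min = 4:34 PM.
That matches the stated 4:34 PM, so the schedule is consistent.

Yes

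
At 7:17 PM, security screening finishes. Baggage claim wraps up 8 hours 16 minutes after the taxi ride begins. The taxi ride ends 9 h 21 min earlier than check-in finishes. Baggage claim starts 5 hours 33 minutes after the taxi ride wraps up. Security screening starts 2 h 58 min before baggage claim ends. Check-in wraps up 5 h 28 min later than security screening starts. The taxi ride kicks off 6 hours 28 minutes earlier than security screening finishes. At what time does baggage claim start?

The taxi ride starts at 7:17 PM − 388 min = 12:49 PM.
Baggage claim ends at 12:49 PM + 496 min = 9:05 PM.
Security screening starts at 9:05 PM − 178 min = 6:07 PM.
Check-in ends at 6:07 PM + 328 min = 11:35 PM.
The taxi ride ends at 11:35 PM − 561 min = 2:14 PM.
Baggage claim starts at 2:14 PM + 333 min = 7:47 PM.

7:47 PM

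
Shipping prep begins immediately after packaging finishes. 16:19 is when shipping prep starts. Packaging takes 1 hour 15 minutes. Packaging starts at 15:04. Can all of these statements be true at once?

Yes

Packaging ends at 15:04 + 75 min = 16:19.
So shipping prep starts at 16:19.
That matches the stated 16:19, so the schedule is consistent.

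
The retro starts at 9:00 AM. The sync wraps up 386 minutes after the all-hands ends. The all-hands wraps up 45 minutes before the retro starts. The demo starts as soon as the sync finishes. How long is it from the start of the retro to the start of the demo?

The all-hands ends at 9:00 AM − 45 min = 8:15 AM.
The sync ends at 8:15 AM + 386 min = 2:41 PM.
So the demo starts at 2:41 PM.
From 9:00 AM to 2:41 PM is 5 h 41 min.

5 h 41 min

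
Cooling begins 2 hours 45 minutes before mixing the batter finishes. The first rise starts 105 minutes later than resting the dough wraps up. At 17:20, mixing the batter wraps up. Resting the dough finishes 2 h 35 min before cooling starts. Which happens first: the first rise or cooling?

Cooling starts at 17:20 − 165 min = 14:35.
Resting the dough ends at 14:35 − 155 min = 12:00.
The first rise starts at 12:00 + 105 min = 13:45.
The first rise starts at 13:45 and cooling starts at 14:35, so the first rise is first.

the first rise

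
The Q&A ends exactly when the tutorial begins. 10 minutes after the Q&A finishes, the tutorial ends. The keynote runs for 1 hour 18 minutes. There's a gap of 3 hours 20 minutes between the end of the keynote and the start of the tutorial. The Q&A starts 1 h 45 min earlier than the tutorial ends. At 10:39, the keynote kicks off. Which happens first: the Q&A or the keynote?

the keynote

The keynote ends at 10:39 + 78 min = 11:57.
The tutorial starts at 11:57 + 200 min = 15:17.
So the Q&A ends at 15:17.
The tutorial ends at 15:17 + 10 min = 15:27.
The Q&A starts at 15:27 − 105 min = 13:42.
The Q&A starts at 13:42 and the keynote starts at 10:39, so the keynote is first.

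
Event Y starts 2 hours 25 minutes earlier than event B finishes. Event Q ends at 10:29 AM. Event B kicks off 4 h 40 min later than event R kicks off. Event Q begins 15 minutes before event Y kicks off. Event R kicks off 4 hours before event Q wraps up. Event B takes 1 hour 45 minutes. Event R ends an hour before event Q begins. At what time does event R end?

9:14 AM

Event R starts at 10:29 AM − 240 min = 6:29 AM.
Event B starts at 6:29 AM + 280 min = 11:09 AM.
Event B ends at 11:09 AM + 105 min = 12:54 PM.
Event Y starts at 12:54 PM − 145 min = 10:29 AM.
Event Q starts at 10:29 AM − 15 min = 10:14 AM.
Event R ends at 10:14 AM − 60 min = 9:14 AM.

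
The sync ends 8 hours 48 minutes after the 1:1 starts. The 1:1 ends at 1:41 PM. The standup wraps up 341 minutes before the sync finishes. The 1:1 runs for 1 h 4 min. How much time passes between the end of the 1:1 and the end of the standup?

2 h 3 min

The 1:1 starts at 1:41 PM − 64 min = 12:37 PM.
The sync ends at 12:37 PM + 528 min = 9:25 PM.
The standup ends at 9:25 PM − 341 min = 3:44 PM.
From 1:41 PM to 3:44 PM is 2 h 3 min.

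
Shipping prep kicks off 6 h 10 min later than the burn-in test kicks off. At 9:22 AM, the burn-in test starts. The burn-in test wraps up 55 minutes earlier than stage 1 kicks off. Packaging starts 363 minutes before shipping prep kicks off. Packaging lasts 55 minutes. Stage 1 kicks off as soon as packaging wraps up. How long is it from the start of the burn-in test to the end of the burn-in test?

7 minutes

Shipping prep starts at 9:22 AM + 370 min = 3:32 PM.
Packaging starts at 3:32 PM − 363 min = 9:29 AM.
Packaging ends at 9:29 AM + 55 min = 10:24 AM.
So stage 1 starts at 10:24 AM.
The burn-in test ends at 10:24 AM − 55 min = 9:29 AM.
From 9:22 AM to 9:29 AM is 7 minutes.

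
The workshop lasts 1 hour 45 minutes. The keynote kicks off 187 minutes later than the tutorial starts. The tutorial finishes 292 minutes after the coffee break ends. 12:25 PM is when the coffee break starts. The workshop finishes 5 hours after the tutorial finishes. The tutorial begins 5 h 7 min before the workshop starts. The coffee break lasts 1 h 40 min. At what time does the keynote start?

8:12 PM

The coffee break ends at 12:25 PM + 100 min = 2:05 PM.
The tutorial ends at 2:05 PM + 292 min = 6:57 PM.
The workshop ends at 6:57 PM + 300 min = 11:57 PM.
The workshop starts at 11:57 PM − 105 min = 10:12 PM.
The tutorial starts at 10:12 PM − 307 min = 5:05 PM.
The keynote starts at 5:05 PM + 187 min = 8:12 PM.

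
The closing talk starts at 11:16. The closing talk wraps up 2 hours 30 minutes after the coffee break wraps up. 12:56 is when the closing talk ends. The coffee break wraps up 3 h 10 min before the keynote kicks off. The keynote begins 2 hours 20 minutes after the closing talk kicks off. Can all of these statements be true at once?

The keynote starts at 11:16 + 140 min = 13:36.
The coffee break ends at 13:36 − 190 min = 10:26.
The closing talk ends at 10:26 + 150 min = 12:56.
That matches the stated 12:56, so the schedule is consistent.

Yes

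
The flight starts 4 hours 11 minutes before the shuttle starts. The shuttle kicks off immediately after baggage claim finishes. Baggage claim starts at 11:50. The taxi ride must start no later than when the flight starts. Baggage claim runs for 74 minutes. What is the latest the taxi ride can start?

Baggage claim ends at 11:50 + 74 min = 13:04.
So the shuttle starts at 13:04.
The flight starts at 13:04 − 251 min = 08:53.
The taxi ride is bounded by the flight, so the latest it can start is 08:53.

08:53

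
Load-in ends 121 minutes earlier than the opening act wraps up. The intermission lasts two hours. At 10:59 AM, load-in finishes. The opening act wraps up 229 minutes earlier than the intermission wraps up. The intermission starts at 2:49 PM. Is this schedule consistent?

The intermission ends at 2:49 PM + 120 min = 4:49 PM.
The opening act ends at 4:49 PM − 229 min = 1:00 PM.
Load-in ends at 1:00 PM − 121 min = 10:59 AM.
That matches the stated 10:59 AM, so the schedule is consistent.

Yes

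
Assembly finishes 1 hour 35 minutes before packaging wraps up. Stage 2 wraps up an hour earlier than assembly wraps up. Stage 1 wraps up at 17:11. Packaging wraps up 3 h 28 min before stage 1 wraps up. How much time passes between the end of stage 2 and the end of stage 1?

Packaging ends at 17:11 − 208 min = 13:43.
Assembly ends at 13:43 − 95 min = 12:08.
Stage 2 ends at 12:08 − 60 min = 11:08.
From 11:08 to 17:11 is 363 minutes.

363 minutes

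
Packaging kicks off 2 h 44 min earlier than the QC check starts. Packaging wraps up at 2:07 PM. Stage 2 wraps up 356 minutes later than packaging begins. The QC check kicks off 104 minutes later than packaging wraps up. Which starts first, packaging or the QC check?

packaging

The QC check starts at 2:07 PM + 104 min = 3:51 PM.
Packaging starts at 3:51 PM − 164 min = 1:07 PM.
Packaging starts at 1:07 PM and the QC check starts at 3:51 PM, so packaging is first.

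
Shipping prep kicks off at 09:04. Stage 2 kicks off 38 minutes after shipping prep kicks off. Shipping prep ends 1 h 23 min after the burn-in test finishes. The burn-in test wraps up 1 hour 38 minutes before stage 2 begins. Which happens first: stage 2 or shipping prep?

shipping prep

Stage 2 starts at 09:04 + 38 min = 09:42.
Stage 2 starts at 09:42 and shipping prep starts at 09:04, so shipping prep is first.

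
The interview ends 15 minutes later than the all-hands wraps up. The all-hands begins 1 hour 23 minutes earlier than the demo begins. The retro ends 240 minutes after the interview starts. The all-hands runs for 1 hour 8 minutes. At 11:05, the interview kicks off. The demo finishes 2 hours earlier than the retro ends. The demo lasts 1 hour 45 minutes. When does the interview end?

11:20

The retro ends at 11:05 + 240 min = 15:05.
The demo ends at 15:05 − 120 min = 13:05.
The demo starts at 13:05 − 105 min = 11:20.
The all-hands starts at 11:20 − 83 min = 09:57.
The all-hands ends at 09:57 + 68 min = 11:05.
The interview ends at 11:05 + 15 min = 11:20.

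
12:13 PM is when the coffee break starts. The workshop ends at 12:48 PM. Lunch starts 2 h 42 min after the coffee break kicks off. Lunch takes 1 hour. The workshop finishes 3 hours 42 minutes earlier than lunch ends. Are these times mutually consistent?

Lunch starts at 12:13 PM + 162 min = 2:55 PM.
Lunch ends at 2:55 PM + 60 min = 3:55 PM.
The workshop ends at 3:55 PM − 222 min = 12:13 PM.
But the workshop is also said to end at 12:48 PM — a 35-minute conflict.

No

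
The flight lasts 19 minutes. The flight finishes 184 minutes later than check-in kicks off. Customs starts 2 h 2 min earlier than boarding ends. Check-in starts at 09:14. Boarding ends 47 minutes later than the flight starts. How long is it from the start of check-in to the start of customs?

The flight ends at 09:14 + 184 min = 12:18.
The flight starts at 12:18 − 19 min = 11:59.
Boarding ends at 11:59 + 47 min = 12:46.
Customs starts at 12:46 − 122 min = 10:44.
From 09:14 to 10:44 is 90 minutes.

90 minutes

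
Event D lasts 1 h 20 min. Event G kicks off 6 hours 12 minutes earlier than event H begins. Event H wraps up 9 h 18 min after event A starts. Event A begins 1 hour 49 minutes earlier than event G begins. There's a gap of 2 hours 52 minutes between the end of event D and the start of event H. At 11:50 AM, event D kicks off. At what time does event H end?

Event D ends at 11:50 AM + 80 min = 1:10 PM.
Event H starts at 1:10 PM + 172 min = 4:02 PM.
Event G starts at 4:02 PM − 372 min = 9:50 AM.
Event A starts at 9:50 AM − 109 min = 8:01 AM.
Event H ends at 8:01 AM + 558 min = 5:19 PM.

5:19 PM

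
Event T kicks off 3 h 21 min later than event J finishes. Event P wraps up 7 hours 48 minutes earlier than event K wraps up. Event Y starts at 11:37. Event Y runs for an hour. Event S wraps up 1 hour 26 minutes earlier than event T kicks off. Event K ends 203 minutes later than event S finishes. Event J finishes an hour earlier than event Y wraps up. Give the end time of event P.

Event Y ends at 11:37 + 60 min = 12:37.
Event J ends at 12:37 − 60 min = 11:37.
Event T starts at 11:37 + 201 min = 14:58.
Event S ends at 14:58 − 86 min = 13:32.
Event K ends at 13:32 + 203 min = 16:55.
Event P ends at 16:55 − 468 min = 09:07.

09:07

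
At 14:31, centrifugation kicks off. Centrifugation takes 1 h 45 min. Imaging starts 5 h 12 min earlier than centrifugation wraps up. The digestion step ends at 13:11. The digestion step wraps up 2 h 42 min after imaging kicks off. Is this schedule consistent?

No

Centrifugation ends at 14:31 + 105 min = 16:16.
Imaging starts at 16:16 − 312 min = 11:04.
The digestion step ends at 11:04 + 162 min = 13:46.
But the digestion step is also said to end at 13:11 — a 35-minute conflict.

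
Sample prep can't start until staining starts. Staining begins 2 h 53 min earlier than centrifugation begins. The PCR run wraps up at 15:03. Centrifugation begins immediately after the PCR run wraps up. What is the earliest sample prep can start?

Centrifugation starts at 15:03.
Staining starts at 15:03 − 173 min = 12:10.
Sample prep is bounded by staining, so the earliest it can start is 12:10.

12:10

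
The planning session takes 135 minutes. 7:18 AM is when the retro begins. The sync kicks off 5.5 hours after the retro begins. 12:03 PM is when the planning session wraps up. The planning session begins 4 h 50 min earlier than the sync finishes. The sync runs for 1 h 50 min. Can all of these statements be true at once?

Yes

The sync starts at 7:18 AM + 330 min = 12:48 PM.
The sync ends at 12:48 PM + 110 min = 2:38 PM.
The planning session starts at 2:38 PM − 290 min = 9:48 AM.
The planning session ends at 9:48 AM + 135 min = 12:03 PM.
That matches the stated 12:03 PM, so the schedule is consistent.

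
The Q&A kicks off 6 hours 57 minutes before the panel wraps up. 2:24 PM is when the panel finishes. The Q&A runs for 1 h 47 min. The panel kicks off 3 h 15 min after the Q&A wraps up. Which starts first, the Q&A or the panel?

the Q&A

The Q&A starts at 2:24 PM − 417 min = 7:27 AM.
The Q&A ends at 7:27 AM + 107 min = 9:14 AM.
The panel starts at 9:14 AM + 195 min = 12:29 PM.
The Q&A starts at 7:27 AM and the panel starts at 12:29 PM, so the Q&A is first.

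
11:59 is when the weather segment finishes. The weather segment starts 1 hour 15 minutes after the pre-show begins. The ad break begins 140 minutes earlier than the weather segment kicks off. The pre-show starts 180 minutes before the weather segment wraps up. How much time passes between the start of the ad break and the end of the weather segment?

The pre-show starts at 11:59 − 180 min = 08:59.
The weather segment starts at 08:59 + 75 min = 10:14.
The ad break starts at 10:14 − 140 min = 07:54.
From 07:54 to 11:59 is 4 hours 5 minutes.

4 hours 5 minutes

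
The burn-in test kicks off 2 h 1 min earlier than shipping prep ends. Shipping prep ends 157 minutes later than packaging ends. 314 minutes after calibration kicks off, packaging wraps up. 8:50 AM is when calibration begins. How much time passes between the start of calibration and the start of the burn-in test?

Packaging ends at 8:50 AM + 314 min = 2:04 PM.
Shipping prep ends at 2:04 PM + 157 min = 4:41 PM.
The burn-in test starts at 4:41 PM − 121 min = 2:40 PM.
From 8:50 AM to 2:40 PM is 5 hours 50 minutes.

5 hours 50 minutes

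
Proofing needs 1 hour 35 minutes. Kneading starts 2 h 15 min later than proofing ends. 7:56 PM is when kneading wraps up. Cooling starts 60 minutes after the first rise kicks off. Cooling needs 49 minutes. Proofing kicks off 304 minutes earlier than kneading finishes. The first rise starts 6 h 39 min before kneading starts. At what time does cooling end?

Proofing starts at 7:56 PM − 304 min = 2:52 PM.
Proofing ends at 2:52 PM + 95 min = 4:27 PM.
Kneading starts at 4:27 PM + 135 min = 6:42 PM.
The first rise starts at 6:42 PM − 399 min = 12:03 PM.
Cooling starts at 12:03 PM + 60 min = 1:03 PM.
Cooling ends at 1:03 PM + 49 min = 1:52 PM.

1:52 PM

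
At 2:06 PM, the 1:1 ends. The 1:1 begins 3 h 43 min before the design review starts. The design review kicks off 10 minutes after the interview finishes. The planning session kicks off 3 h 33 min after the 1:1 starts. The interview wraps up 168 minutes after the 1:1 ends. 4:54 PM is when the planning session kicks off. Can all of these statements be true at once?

The interview ends at 2:06 PM + 168 min = 4:54 PM.
The design review starts at 4:54 PM + 10 min = 5:04 PM.
The 1:1 starts at 5:04 PM − 223 min = 1:21 PM.
The planning session starts at 1:21 PM + 213 min = 4:54 PM.
That matches the stated 4:54 PM, so the schedule is consistent.

Yes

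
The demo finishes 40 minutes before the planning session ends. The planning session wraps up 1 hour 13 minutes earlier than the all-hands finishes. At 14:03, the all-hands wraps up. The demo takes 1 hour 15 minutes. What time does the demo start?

10:55

The planning session ends at 14:03 − 73 min = 12:50.
The demo ends at 12:50 − 40 min = 12:10.
The demo starts at 12:10 − 75 min = 10:55.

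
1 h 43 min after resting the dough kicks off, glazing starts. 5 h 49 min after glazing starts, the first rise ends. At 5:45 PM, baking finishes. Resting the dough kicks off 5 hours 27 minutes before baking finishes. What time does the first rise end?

7:50 PM

Resting the dough starts at 5:45 PM − 327 min = 12:18 PM.
Glazing starts at 12:18 PM + 103 min = 2:01 PM.
The first rise ends at 2:01 PM + 349 min = 7:50 PM.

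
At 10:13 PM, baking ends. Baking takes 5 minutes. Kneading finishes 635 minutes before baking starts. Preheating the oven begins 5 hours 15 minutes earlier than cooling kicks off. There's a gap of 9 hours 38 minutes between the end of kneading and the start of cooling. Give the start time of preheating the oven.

3:56 PM

Baking starts at 10:13 PM − 5 min = 10:08 PM.
Kneading ends at 10:08 PM − 635 min = 11:33 AM.
Cooling starts at 11:33 AM + 578 min = 9:11 PM.
Preheating the oven starts at 9:11 PM − 315 min = 3:56 PM.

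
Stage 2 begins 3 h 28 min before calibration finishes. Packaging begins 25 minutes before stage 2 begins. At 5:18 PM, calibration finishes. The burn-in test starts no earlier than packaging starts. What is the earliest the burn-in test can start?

1:25 PM

Stage 2 starts at 5:18 PM − 208 min = 1:50 PM.
Packaging starts at 1:50 PM − 25 min = 1:25 PM.
The burn-in test is bounded by packaging, so the earliest it can start is 1:25 PM.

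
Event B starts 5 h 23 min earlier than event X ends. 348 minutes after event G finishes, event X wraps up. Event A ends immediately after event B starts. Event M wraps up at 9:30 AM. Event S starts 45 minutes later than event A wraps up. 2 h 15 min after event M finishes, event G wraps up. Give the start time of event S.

12:55 PM

Event G ends at 9:30 AM + 135 min = 11:45 AM.
Event X ends at 11:45 AM + 348 min = 5:33 PM.
Event B starts at 5:33 PM − 323 min = 12:10 PM.
So event A ends at 12:10 PM.
Event S starts at 12:10 PM + 45 min = 12:55 PM.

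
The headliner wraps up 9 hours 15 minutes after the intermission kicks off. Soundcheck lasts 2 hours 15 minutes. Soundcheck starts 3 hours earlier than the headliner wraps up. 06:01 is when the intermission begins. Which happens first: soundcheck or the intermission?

the intermission

The headliner ends at 06:01 + 555 min = 15:16.
Soundcheck starts at 15:16 − 180 min = 12:16.
Soundcheck starts at 12:16 and the intermission starts at 06:01, so the intermission is first.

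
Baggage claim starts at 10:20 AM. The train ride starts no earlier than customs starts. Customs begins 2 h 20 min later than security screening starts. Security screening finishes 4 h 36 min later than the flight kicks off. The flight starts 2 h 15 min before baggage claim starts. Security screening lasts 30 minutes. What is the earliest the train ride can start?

The flight starts at 10:20 AM − 135 min = 8:05 AM.
Security screening ends at 8:05 AM + 276 min = 12:41 PM.
Security screening starts at 12:41 PM − 30 min = 12:11 PM.
Customs starts at 12:11 PM + 140 min = 2:31 PM.
The train ride is bounded by customs, so the earliest it can start is 2:31 PM.

2:31 PM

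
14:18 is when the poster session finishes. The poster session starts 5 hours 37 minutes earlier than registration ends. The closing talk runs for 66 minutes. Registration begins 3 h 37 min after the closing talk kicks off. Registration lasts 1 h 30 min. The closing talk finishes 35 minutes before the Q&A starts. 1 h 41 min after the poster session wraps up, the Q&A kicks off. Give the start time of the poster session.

13:48

The Q&A starts at 14:18 + 101 min = 15:59.
The closing talk ends at 15:59 − 35 min = 15:24.
The closing talk starts at 15:24 − 66 min = 14:18.
Registration starts at 14:18 + 217 min = 17:55.
Registration ends at 17:55 + 90 min = 19:25.
The poster session starts at 19:25 − 337 min = 13:48.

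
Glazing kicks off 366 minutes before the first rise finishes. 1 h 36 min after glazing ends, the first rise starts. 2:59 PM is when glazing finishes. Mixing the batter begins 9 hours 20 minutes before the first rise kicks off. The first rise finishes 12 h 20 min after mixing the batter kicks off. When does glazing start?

The first rise starts at 2:59 PM + 96 min = 4:35 PM.
Mixing the batter starts at 4:35 PM − 560 min = 7:15 AM.
The first rise ends at 7:15 AM + 740 min = 7:35 PM.
Glazing starts at 7:35 PM − 366 min = 1:29 PM.

1:29 PM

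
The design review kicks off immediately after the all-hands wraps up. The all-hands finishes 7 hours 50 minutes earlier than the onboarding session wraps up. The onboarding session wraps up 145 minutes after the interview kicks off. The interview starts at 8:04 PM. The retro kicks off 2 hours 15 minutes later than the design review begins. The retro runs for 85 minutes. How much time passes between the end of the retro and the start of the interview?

The onboarding session ends at 8:04 PM + 145 min = 10:29 PM.
The all-hands ends at 10:29 PM − 470 min = 2:39 PM.
So the design review starts at 2:39 PM.
The retro starts at 2:39 PM + 135 min = 4:54 PM.
The retro ends at 4:54 PM + 85 min = 6:19 PM.
From 6:19 PM to 8:04 PM is 1 hour 45 minutes.

1 hour 45 minutes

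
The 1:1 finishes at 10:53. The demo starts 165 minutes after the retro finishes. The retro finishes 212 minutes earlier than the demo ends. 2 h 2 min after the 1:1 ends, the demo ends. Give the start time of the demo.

12:08

The demo ends at 10:53 + 122 min = 12:55.
The retro ends at 12:55 − 212 min = 09:23.
The demo starts at 09:23 + 165 min = 12:08.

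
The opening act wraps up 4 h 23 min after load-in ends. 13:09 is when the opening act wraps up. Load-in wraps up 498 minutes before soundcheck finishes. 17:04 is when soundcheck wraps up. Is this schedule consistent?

Yes

Load-in ends at 17:04 − 498 min = 08:46.
The opening act ends at 08:46 + 263 min = 13:09.
That matches the stated 13:09, so the schedule is consistent.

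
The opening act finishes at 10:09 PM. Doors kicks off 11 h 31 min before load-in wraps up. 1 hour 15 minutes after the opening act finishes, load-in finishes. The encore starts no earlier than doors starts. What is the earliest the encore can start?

11:53 AM

Load-in ends at 10:09 PM + 75 min = 11:24 PM.
Doors starts at 11:24 PM − 691 min = 11:53 AM.
The encore is bounded by doors, so the earliest it can start is 11:53 AM.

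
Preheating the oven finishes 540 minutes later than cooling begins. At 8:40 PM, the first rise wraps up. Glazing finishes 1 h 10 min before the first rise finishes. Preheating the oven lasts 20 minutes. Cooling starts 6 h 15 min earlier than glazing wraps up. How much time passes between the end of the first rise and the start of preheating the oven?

75 minutes

Glazing ends at 8:40 PM − 70 min = 7:30 PM.
Cooling starts at 7:30 PM − 375 min = 1:15 PM.
Preheating the oven ends at 1:15 PM + 540 min = 10:15 PM.
Preheating the oven starts at 10:15 PM − 20 min = 9:55 PM.
From 8:40 PM to 9:55 PM is 75 minutes.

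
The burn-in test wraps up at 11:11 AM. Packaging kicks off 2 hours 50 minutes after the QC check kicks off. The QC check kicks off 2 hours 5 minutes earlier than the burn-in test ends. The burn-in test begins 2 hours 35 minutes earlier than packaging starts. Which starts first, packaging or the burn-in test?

the burn-in test

The QC check starts at 11:11 AM − 125 min = 9:06 AM.
Packaging starts at 9:06 AM + 170 min = 11:56 AM.
The burn-in test starts at 11:56 AM − 155 min = 9:21 AM.
Packaging starts at 11:56 AM and the burn-in test starts at 9:21 AM, so the burn-in test is first.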